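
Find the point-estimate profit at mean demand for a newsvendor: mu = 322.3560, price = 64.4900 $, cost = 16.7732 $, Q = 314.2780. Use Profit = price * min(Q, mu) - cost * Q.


Sales at mu = min(314.2780, 322.3560) = 314.2780
Revenue = 64.4900 * 314.2780 = 20267.7882
Total cost = 16.7732 * 314.2780 = 5271.4477
Profit = 20267.7882 - 5271.4477 = 14996.3405

14996.3405 $


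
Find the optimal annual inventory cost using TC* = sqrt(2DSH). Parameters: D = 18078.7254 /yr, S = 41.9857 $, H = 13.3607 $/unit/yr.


2*D*S*H = 20282823.6514
TC* = sqrt(20282823.6514) = 4503.6456

4503.6456 $/yr


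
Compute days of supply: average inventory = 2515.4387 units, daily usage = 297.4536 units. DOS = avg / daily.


DOS = 2515.4387 / 297.4536 = 8.4566

8.4566 days


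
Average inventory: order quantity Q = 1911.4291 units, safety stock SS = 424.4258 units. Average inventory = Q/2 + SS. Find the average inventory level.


Q/2 = 955.7146
Avg = 955.7146 + 424.4258 = 1380.1404

1380.1404 units


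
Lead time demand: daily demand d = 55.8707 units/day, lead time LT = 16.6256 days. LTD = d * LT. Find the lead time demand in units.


LTD = 55.8707 * 16.6256 = 928.8839

928.8839 units


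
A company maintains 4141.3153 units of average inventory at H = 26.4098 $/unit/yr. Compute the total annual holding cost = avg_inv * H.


Cost = 4141.3153 * 26.4098 = 109371.3088

109371.3088 $/yr


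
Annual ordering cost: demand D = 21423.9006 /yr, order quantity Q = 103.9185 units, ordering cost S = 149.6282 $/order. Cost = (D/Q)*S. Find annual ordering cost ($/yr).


Number of orders = D/Q = 206.1606
Cost = 206.1606 * 149.6282 = 30847.4399

30847.4399 $/yr


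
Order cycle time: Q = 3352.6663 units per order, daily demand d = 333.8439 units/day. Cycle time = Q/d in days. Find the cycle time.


Cycle = 3352.6663 / 333.8439 = 10.0426

10.0426 days


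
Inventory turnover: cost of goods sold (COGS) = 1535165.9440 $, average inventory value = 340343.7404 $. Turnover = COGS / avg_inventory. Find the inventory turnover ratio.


Turnover = 1535165.9440 / 340343.7404 = 4.5106

4.5106


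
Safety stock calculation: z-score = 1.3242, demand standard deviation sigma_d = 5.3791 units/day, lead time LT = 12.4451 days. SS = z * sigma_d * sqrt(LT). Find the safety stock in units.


sqrt(LT) = sqrt(12.4451) = 3.5278
SS = 1.3242 * 5.3791 * 3.5278 = 25.1283

25.1283 units


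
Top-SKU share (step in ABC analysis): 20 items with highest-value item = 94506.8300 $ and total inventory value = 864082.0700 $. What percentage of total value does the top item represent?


Top item = 94506.8300
Total = 864082.0700
Percentage = 94506.8300 / 864082.0700 * 100 = 10.9373

10.9373%


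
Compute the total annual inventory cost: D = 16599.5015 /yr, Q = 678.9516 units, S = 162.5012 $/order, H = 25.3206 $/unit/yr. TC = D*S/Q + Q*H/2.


Ordering cost = D*S/Q = 3972.9473
Holding cost = Q*H/2 = 8595.7309
TC = 3972.9473 + 8595.7309 = 12568.6782

12568.6782 $/yr


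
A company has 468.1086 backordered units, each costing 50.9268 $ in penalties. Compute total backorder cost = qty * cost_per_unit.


Total = 468.1086 * 50.9268 = 23839.2731

23839.2731 $


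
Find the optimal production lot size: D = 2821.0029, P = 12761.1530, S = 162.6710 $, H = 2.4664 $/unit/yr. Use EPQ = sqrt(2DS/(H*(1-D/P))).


1 - D/P = 1 - 0.2211 = 0.7789
H*(1-D/P) = 1.9212
2DS = 917790.7255
EPQ = sqrt(477724.0728) = 691.1759

691.1759 units


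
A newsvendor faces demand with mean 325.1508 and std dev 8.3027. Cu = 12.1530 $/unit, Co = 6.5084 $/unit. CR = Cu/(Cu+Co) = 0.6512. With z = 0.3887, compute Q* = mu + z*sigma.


CR = Cu/(Cu+Co) = 12.1530/(12.1530+6.5084) = 0.6512
z = 0.3887
Q* = 325.1508 + 0.3887 * 8.3027 = 328.3781

328.3781 units


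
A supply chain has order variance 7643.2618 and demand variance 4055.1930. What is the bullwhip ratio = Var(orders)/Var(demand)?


BW = 7643.2618 / 4055.1930 = 1.8848

1.8848


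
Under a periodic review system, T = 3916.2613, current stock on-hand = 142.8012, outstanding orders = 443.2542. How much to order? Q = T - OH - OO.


Inventory position = OH + OO = 142.8012 + 443.2542 = 586.0554
Q = 3916.2613 - 586.0554 = 3330.2059

3330.2059 units


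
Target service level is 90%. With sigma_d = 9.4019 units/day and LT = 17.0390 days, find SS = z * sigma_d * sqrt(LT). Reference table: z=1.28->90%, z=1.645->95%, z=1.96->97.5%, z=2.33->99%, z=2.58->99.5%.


From the table, SL = 90% corresponds to z = 1.28
sqrt(LT) = sqrt(17.0390) = 4.1278
SS = 1.28 * 9.4019 * 4.1278 = 49.6761

49.6761 units


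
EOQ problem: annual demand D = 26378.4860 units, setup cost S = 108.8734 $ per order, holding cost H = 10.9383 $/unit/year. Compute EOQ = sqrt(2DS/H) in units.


2*D*S = 2 * 26378.4860 * 108.8734 = 5743830.9153
2*D*S/H = 525111.8469
EOQ = sqrt(525111.8469) = 724.6460

724.6460 units


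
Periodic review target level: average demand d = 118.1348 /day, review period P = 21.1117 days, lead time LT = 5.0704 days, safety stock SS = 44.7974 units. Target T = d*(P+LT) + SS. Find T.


P + LT = 26.1821
d*(P+LT) = 118.1348 * 26.1821 = 3093.0171
T = 3093.0171 + 44.7974 = 3137.8145

3137.8145 units


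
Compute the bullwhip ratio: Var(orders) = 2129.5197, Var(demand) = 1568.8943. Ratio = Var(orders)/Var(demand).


BW = 2129.5197 / 1568.8943 = 1.3573

1.3573


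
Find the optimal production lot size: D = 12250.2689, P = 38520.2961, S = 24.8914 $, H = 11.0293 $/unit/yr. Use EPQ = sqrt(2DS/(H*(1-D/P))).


1 - D/P = 1 - 0.3180 = 0.6820
H*(1-D/P) = 7.5217
2DS = 609852.6866
EPQ = sqrt(81078.5710) = 284.7430

284.7430 units


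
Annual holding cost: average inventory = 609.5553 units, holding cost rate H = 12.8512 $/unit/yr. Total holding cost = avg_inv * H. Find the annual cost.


Cost = 609.5553 * 12.8512 = 7833.5171

7833.5171 $/yr


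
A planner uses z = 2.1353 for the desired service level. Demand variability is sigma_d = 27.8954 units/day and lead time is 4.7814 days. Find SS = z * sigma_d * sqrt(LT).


sqrt(LT) = sqrt(4.7814) = 2.1866
SS = 2.1353 * 27.8954 * 2.1866 = 130.2474

130.2474 units


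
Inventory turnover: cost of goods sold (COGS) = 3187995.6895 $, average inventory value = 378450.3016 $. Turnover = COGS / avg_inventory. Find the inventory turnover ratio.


Turnover = 3187995.6895 / 378450.3016 = 8.4238

8.4238


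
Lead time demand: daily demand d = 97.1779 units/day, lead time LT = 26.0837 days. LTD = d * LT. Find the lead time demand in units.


LTD = 97.1779 * 26.0837 = 2534.7592

2534.7592 units


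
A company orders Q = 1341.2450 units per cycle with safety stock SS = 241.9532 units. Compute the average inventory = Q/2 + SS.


Q/2 = 670.6225
Avg = 670.6225 + 241.9532 = 912.5757

912.5757 units


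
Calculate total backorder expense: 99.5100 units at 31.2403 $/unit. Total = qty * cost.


Total = 99.5100 * 31.2403 = 3108.7223

3108.7223 $


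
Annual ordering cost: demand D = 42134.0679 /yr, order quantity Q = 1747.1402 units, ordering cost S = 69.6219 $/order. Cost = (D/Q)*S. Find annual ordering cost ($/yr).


Number of orders = D/Q = 24.1160
Cost = 24.1160 * 69.6219 = 1679.0031

1679.0031 $/yr


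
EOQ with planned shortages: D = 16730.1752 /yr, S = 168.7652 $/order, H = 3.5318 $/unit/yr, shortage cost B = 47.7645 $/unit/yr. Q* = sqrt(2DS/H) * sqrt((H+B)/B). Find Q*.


sqrt(2DS/H) = 1264.4703
sqrt((H+B)/B) = 1.0363
Q* = 1264.4703 * 1.0363 = 1310.3854

1310.3854 units


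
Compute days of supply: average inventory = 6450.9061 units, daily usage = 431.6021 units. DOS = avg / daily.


DOS = 6450.9061 / 431.6021 = 14.9464

14.9464 days


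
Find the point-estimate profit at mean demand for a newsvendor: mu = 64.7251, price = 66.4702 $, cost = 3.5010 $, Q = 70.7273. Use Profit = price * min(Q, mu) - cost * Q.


Sales at mu = min(70.7273, 64.7251) = 64.7251
Revenue = 66.4702 * 64.7251 = 4302.2903
Total cost = 3.5010 * 70.7273 = 247.6163
Profit = 4302.2903 - 247.6163 = 4054.6741

4054.6741 $


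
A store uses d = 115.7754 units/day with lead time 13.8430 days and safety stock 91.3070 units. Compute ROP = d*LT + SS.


d*LT = 115.7754 * 13.8430 = 1602.6789
ROP = 1602.6789 + 91.3070 = 1693.9859

1693.9859 units


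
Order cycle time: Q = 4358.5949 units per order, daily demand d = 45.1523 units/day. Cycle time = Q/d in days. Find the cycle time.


Cycle = 4358.5949 / 45.1523 = 96.5310

96.5310 days


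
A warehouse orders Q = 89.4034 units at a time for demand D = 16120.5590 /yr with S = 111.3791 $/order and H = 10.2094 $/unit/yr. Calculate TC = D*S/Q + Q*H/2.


Ordering cost = D*S/Q = 20083.0545
Holding cost = Q*H/2 = 456.3775
TC = 20083.0545 + 456.3775 = 20539.4320

20539.4320 $/yr


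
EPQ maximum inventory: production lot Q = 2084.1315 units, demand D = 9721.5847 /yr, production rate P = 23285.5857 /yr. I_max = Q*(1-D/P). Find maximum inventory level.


D/P = 0.4175
1 - D/P = 0.5825
I_max = 2084.1315 * 0.5825 = 1214.0198

1214.0198 units


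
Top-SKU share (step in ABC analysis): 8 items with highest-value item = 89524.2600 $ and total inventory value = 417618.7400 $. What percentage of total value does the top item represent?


Top item = 89524.2600
Total = 417618.7400
Percentage = 89524.2600 / 417618.7400 * 100 = 21.4368

21.4368%


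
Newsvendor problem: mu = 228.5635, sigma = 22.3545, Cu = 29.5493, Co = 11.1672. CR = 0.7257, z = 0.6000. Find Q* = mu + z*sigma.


CR = Cu/(Cu+Co) = 29.5493/(29.5493+11.1672) = 0.7257
z = 0.6000
Q* = 228.5635 + 0.6000 * 22.3545 = 241.9762

241.9762 units


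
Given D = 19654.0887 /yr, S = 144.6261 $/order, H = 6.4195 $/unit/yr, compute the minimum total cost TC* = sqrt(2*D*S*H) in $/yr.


2*D*S*H = 36494783.0047
TC* = sqrt(36494783.0047) = 6041.0912

6041.0912 $/yr


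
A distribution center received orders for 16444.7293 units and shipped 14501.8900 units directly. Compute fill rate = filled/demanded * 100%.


FR = 14501.8900 / 16444.7293 * 100 = 88.1856

88.1856%


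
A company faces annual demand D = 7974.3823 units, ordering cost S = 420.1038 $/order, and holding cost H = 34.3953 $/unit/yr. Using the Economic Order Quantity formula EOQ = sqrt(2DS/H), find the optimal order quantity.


2*D*S = 2 * 7974.3823 * 420.1038 = 6700136.6138
2*D*S/H = 194798.0280
EOQ = sqrt(194798.0280) = 441.3593

441.3593 units


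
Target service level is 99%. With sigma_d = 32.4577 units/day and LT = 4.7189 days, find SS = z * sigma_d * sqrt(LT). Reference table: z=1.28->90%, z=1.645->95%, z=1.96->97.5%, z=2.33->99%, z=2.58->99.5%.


From the table, SL = 99% corresponds to z = 2.33
sqrt(LT) = sqrt(4.7189) = 2.1723
SS = 2.33 * 32.4577 * 2.1723 = 164.2835

164.2835 units


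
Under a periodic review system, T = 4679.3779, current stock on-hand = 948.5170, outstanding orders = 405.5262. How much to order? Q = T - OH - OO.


Inventory position = OH + OO = 948.5170 + 405.5262 = 1354.0432
Q = 4679.3779 - 1354.0432 = 3325.3347

3325.3347 units


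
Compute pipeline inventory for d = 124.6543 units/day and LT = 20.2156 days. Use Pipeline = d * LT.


Pipeline = 124.6543 * 20.2156 = 2519.9615

2519.9615 units


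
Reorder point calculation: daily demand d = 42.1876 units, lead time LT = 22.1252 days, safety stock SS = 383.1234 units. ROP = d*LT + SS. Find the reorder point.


d*LT = 42.1876 * 22.1252 = 933.4091
ROP = 933.4091 + 383.1234 = 1316.5325

1316.5325 units


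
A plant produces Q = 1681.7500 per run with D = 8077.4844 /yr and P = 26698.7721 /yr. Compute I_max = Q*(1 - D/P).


D/P = 0.3025
1 - D/P = 0.6975
I_max = 1681.7500 * 0.6975 = 1172.9510

1172.9510 units


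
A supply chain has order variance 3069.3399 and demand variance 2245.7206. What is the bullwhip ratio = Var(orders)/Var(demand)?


BW = 3069.3399 / 2245.7206 = 1.3668

1.3668


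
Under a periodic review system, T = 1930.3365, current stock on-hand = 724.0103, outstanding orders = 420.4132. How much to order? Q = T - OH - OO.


Inventory position = OH + OO = 724.0103 + 420.4132 = 1144.4235
Q = 1930.3365 - 1144.4235 = 785.9130

785.9130 units


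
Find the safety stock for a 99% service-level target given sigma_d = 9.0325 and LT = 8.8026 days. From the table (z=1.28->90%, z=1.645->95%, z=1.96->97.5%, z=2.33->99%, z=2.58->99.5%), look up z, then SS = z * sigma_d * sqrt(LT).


From the table, SL = 99% corresponds to z = 2.33
sqrt(LT) = sqrt(8.8026) = 2.9669
SS = 2.33 * 9.0325 * 2.9669 = 62.4409

62.4409 units


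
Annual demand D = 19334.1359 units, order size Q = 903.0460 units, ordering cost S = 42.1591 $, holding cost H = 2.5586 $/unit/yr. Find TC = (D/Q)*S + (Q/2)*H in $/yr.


Ordering cost = D*S/Q = 902.6226
Holding cost = Q*H/2 = 1155.2667
TC = 902.6226 + 1155.2667 = 2057.8894

2057.8894 $/yr


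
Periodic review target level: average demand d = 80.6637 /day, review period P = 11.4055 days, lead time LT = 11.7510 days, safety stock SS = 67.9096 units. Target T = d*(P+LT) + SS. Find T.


P + LT = 23.1565
d*(P+LT) = 80.6637 * 23.1565 = 1867.8890
T = 1867.8890 + 67.9096 = 1935.7986

1935.7986 units


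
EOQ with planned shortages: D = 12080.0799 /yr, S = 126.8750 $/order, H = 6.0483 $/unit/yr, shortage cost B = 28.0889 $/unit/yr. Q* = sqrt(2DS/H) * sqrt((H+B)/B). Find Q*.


sqrt(2DS/H) = 711.9037
sqrt((H+B)/B) = 1.1024
Q* = 711.9037 * 1.1024 = 784.8160

784.8160 units


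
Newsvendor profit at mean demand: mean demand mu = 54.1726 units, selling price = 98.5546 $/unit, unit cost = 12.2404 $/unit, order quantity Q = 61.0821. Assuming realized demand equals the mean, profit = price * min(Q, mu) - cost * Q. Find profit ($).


Sales at mu = min(61.0821, 54.1726) = 54.1726
Revenue = 98.5546 * 54.1726 = 5338.9589
Total cost = 12.2404 * 61.0821 = 747.6693
Profit = 5338.9589 - 747.6693 = 4591.2896

4591.2896 $


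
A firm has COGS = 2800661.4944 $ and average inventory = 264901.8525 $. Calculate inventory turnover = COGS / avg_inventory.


Turnover = 2800661.4944 / 264901.8525 = 10.5724

10.5724


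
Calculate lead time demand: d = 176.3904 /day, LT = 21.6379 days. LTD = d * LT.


LTD = 176.3904 * 21.6379 = 3816.7178

3816.7178 units


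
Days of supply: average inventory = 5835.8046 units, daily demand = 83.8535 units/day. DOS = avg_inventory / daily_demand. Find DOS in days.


DOS = 5835.8046 / 83.8535 = 69.5952

69.5952 days


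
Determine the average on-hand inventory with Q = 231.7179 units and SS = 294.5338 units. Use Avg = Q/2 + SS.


Q/2 = 115.8589
Avg = 115.8589 + 294.5338 = 410.3927

410.3927 units


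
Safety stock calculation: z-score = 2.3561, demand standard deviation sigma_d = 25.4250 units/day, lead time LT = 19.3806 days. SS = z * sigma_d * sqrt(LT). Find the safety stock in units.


sqrt(LT) = sqrt(19.3806) = 4.4023
SS = 2.3561 * 25.4250 * 4.4023 = 263.7171

263.7171 units


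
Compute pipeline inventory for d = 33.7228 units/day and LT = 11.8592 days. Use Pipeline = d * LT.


Pipeline = 33.7228 * 11.8592 = 399.9254

399.9254 units


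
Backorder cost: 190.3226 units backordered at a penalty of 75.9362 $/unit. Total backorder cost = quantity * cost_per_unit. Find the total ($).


Total = 190.3226 * 75.9362 = 14452.3750

14452.3750 $


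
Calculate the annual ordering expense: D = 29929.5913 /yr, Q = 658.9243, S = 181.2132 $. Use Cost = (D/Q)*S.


Number of orders = D/Q = 45.4219
Cost = 45.4219 * 181.2132 = 8231.0472

8231.0472 $/yr


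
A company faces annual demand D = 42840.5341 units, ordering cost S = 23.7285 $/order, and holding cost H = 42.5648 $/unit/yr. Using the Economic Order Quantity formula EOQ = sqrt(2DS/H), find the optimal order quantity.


2*D*S = 2 * 42840.5341 * 23.7285 = 2033083.2268
2*D*S/H = 47764.4257
EOQ = sqrt(47764.4257) = 218.5507

218.5507 units


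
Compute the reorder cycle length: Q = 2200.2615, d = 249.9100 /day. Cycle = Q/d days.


Cycle = 2200.2615 / 249.9100 = 8.8042

8.8042 days


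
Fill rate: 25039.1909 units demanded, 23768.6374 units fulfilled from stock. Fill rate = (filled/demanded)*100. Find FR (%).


FR = 23768.6374 / 25039.1909 * 100 = 94.9257

94.9257%


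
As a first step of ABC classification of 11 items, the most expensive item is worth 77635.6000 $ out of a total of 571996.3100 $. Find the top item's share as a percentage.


Top item = 77635.6000
Total = 571996.3100
Percentage = 77635.6000 / 571996.3100 * 100 = 13.5727

13.5727%


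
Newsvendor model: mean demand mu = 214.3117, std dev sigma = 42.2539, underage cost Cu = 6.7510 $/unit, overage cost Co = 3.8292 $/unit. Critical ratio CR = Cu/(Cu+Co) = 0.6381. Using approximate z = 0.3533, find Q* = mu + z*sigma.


CR = Cu/(Cu+Co) = 6.7510/(6.7510+3.8292) = 0.6381
z = 0.3533
Q* = 214.3117 + 0.3533 * 42.2539 = 229.2400

229.2400 units


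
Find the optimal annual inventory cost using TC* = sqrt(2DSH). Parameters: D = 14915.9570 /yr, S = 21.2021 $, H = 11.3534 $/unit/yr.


2*D*S*H = 7181016.6877
TC* = sqrt(7181016.6877) = 2679.7419

2679.7419 $/yr


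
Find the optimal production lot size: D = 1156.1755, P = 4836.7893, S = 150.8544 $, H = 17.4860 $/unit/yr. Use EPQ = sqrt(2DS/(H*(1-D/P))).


1 - D/P = 1 - 0.2390 = 0.7610
H*(1-D/P) = 13.3062
2DS = 348828.3227
EPQ = sqrt(26215.5024) = 161.9120

161.9120 units


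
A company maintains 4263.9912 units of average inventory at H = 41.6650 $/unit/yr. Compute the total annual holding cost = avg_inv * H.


Cost = 4263.9912 * 41.6650 = 177659.1933

177659.1933 $/yr


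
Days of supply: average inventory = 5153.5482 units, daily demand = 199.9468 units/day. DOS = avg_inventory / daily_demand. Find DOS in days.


DOS = 5153.5482 / 199.9468 = 25.7746

25.7746 days


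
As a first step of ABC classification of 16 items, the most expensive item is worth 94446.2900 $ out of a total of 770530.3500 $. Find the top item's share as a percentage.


Top item = 94446.2900
Total = 770530.3500
Percentage = 94446.2900 / 770530.3500 * 100 = 12.2573

12.2573%


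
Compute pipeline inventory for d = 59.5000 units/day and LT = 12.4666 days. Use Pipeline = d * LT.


Pipeline = 59.5000 * 12.4666 = 741.7627

741.7627 units


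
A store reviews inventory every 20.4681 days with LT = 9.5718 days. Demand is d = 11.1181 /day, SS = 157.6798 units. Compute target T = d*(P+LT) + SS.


P + LT = 30.0399
d*(P+LT) = 11.1181 * 30.0399 = 333.9866
T = 333.9866 + 157.6798 = 491.6664

491.6664 units


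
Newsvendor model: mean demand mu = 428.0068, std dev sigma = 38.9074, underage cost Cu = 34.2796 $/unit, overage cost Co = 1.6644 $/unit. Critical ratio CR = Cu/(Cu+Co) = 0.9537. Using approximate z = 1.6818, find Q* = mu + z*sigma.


CR = Cu/(Cu+Co) = 34.2796/(34.2796+1.6644) = 0.9537
z = 1.6818
Q* = 428.0068 + 1.6818 * 38.9074 = 493.4413

493.4413 units


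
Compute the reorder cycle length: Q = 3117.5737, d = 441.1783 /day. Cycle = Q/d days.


Cycle = 3117.5737 / 441.1783 = 7.0665

7.0665 days


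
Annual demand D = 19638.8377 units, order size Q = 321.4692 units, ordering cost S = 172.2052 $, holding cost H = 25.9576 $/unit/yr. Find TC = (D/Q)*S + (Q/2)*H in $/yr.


Ordering cost = D*S/Q = 10520.1679
Holding cost = Q*H/2 = 4172.2845
TC = 10520.1679 + 4172.2845 = 14692.4524

14692.4524 $/yr


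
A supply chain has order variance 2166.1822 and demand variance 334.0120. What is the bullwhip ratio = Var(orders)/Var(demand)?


BW = 2166.1822 / 334.0120 = 6.4853

6.4853


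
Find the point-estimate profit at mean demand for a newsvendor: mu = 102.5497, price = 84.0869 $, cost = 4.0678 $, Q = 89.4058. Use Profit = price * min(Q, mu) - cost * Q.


Sales at mu = min(89.4058, 102.5497) = 89.4058
Revenue = 84.0869 * 89.4058 = 7517.8566
Total cost = 4.0678 * 89.4058 = 363.6849
Profit = 7517.8566 - 363.6849 = 7154.1717

7154.1717 $


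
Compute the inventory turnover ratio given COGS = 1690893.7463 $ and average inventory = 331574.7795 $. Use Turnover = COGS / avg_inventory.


Turnover = 1690893.7463 / 331574.7795 = 5.0996

5.0996


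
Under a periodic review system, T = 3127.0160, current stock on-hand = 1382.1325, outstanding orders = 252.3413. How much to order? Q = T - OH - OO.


Inventory position = OH + OO = 1382.1325 + 252.3413 = 1634.4738
Q = 3127.0160 - 1634.4738 = 1492.5422

1492.5422 units


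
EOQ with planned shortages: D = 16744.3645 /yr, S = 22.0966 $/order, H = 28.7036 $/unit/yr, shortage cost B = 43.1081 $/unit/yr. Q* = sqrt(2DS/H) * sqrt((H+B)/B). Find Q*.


sqrt(2DS/H) = 160.5624
sqrt((H+B)/B) = 1.2907
Q* = 160.5624 * 1.2907 = 207.2345

207.2345 units


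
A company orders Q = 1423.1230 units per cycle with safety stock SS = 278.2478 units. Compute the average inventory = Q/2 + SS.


Q/2 = 711.5615
Avg = 711.5615 + 278.2478 = 989.8093

989.8093 units


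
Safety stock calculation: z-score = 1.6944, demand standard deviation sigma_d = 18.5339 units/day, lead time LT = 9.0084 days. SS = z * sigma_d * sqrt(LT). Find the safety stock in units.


sqrt(LT) = sqrt(9.0084) = 3.0014
SS = 1.6944 * 18.5339 * 3.0014 = 94.2555

94.2555 units


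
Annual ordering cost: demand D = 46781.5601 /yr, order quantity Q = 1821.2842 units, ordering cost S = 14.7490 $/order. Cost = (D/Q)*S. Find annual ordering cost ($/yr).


Number of orders = D/Q = 25.6860
Cost = 25.6860 * 14.7490 = 378.8433

378.8433 $/yr


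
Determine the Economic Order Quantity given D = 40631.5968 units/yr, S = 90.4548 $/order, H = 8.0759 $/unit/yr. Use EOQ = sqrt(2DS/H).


2*D*S = 2 * 40631.5968 * 90.4548 = 7350645.9244
2*D*S/H = 910195.2630
EOQ = sqrt(910195.2630) = 954.0415

954.0415 units


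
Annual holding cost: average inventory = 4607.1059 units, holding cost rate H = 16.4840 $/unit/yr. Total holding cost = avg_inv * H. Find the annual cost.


Cost = 4607.1059 * 16.4840 = 75943.5337

75943.5337 $/yr


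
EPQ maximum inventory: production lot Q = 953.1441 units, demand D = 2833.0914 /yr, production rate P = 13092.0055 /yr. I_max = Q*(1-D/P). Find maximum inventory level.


D/P = 0.2164
1 - D/P = 0.7836
I_max = 953.1441 * 0.7836 = 746.8851

746.8851 units


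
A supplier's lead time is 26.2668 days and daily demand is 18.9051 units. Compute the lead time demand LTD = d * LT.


LTD = 18.9051 * 26.2668 = 496.5765

496.5765 units


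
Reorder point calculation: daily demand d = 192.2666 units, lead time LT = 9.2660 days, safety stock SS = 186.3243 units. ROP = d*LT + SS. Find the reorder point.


d*LT = 192.2666 * 9.2660 = 1781.5423
ROP = 1781.5423 + 186.3243 = 1967.8666

1967.8666 units


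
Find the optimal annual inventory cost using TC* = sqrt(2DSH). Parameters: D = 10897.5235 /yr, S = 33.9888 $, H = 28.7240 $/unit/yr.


2*D*S*H = 21278379.9625
TC* = sqrt(21278379.9625) = 4612.8494

4612.8494 $/yr


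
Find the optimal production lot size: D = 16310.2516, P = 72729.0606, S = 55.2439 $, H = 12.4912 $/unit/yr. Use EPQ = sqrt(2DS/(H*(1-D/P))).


1 - D/P = 1 - 0.2243 = 0.7757
H*(1-D/P) = 9.6899
2DS = 1802083.8167
EPQ = sqrt(185975.1376) = 431.2483

431.2483 units


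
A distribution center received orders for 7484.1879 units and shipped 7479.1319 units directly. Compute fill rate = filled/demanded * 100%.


FR = 7479.1319 / 7484.1879 * 100 = 99.9324

99.9324%


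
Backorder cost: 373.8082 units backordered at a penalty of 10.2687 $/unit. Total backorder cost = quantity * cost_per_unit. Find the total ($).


Total = 373.8082 * 10.2687 = 3838.5243

3838.5243 $


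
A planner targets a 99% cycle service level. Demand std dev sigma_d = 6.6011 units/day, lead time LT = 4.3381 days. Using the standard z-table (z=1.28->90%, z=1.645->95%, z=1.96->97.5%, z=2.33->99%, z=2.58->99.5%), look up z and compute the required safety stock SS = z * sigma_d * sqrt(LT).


From the table, SL = 99% corresponds to z = 2.33
sqrt(LT) = sqrt(4.3381) = 2.0828
SS = 2.33 * 6.6011 * 2.0828 = 32.0348

32.0348 units


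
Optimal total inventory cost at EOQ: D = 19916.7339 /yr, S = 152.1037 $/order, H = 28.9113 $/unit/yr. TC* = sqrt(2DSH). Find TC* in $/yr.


2*D*S*H = 175168300.1080
TC* = sqrt(175168300.1080) = 13235.1162

13235.1162 $/yr


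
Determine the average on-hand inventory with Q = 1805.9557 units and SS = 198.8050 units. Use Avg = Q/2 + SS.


Q/2 = 902.9778
Avg = 902.9778 + 198.8050 = 1101.7829

1101.7829 units


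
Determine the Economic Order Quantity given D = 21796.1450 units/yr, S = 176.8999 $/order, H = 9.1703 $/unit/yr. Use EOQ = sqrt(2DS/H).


2*D*S = 2 * 21796.1450 * 176.8999 = 7711471.7418
2*D*S/H = 840918.1534
EOQ = sqrt(840918.1534) = 917.0159

917.0159 units


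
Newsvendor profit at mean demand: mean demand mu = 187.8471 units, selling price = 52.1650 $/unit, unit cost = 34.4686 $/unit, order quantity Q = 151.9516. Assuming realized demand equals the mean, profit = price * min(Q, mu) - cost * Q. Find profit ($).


Sales at mu = min(151.9516, 187.8471) = 151.9516
Revenue = 52.1650 * 151.9516 = 7926.5552
Total cost = 34.4686 * 151.9516 = 5237.5589
Profit = 7926.5552 - 5237.5589 = 2688.9963

2688.9963 $


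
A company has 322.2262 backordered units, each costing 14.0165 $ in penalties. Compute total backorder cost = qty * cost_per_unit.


Total = 322.2262 * 14.0165 = 4516.4835

4516.4835 $


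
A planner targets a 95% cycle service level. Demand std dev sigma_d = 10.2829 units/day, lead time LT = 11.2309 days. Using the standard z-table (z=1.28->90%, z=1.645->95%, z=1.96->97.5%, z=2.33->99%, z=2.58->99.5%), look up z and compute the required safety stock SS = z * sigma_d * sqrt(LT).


From the table, SL = 95% corresponds to z = 1.645
sqrt(LT) = sqrt(11.2309) = 3.3513
SS = 1.645 * 10.2829 * 3.3513 = 56.6877

56.6877 units


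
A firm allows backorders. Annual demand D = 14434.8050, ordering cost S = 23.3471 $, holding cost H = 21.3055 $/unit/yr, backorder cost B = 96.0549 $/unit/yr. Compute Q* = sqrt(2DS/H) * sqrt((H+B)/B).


sqrt(2DS/H) = 177.8652
sqrt((H+B)/B) = 1.1054
Q* = 177.8652 * 1.1054 = 196.6039

196.6039 units


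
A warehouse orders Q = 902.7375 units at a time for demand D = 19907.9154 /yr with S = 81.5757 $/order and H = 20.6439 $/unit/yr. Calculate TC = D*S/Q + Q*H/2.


Ordering cost = D*S/Q = 1798.9749
Holding cost = Q*H/2 = 9318.0113
TC = 1798.9749 + 9318.0113 = 11116.9863

11116.9863 $/yr


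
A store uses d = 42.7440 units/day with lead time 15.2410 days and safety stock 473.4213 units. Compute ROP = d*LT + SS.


d*LT = 42.7440 * 15.2410 = 651.4613
ROP = 651.4613 + 473.4213 = 1124.8826

1124.8826 units


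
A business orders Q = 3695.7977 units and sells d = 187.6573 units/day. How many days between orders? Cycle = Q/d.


Cycle = 3695.7977 / 187.6573 = 19.6944

19.6944 days


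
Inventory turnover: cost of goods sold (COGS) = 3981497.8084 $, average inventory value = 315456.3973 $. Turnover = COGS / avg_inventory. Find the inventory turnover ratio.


Turnover = 3981497.8084 / 315456.3973 = 12.6214

12.6214


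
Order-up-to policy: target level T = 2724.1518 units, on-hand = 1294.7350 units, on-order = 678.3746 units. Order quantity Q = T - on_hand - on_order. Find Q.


Inventory position = OH + OO = 1294.7350 + 678.3746 = 1973.1096
Q = 2724.1518 - 1973.1096 = 751.0422

751.0422 units


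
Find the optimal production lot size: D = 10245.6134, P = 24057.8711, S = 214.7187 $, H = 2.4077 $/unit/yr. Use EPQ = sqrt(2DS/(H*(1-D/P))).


1 - D/P = 1 - 0.4259 = 0.5741
H*(1-D/P) = 1.3823
2DS = 4399849.5799
EPQ = sqrt(3182936.5231) = 1784.0786

1784.0786 units


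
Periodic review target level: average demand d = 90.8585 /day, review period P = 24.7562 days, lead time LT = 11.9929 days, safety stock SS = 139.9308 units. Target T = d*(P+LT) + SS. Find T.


P + LT = 36.7491
d*(P+LT) = 90.8585 * 36.7491 = 3338.9681
T = 3338.9681 + 139.9308 = 3478.8989

3478.8989 units


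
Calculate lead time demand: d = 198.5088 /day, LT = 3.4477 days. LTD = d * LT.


LTD = 198.5088 * 3.4477 = 684.3988

684.3988 units


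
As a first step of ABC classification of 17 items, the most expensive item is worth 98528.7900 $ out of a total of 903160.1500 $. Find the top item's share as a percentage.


Top item = 98528.7900
Total = 903160.1500
Percentage = 98528.7900 / 903160.1500 * 100 = 10.9093

10.9093%


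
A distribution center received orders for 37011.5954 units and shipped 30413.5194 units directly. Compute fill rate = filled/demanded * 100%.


FR = 30413.5194 / 37011.5954 * 100 = 82.1729

82.1729%


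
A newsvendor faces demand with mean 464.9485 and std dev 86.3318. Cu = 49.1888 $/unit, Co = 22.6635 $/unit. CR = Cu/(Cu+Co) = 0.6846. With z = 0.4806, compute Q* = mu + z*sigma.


CR = Cu/(Cu+Co) = 49.1888/(49.1888+22.6635) = 0.6846
z = 0.4806
Q* = 464.9485 + 0.4806 * 86.3318 = 506.4396

506.4396 units


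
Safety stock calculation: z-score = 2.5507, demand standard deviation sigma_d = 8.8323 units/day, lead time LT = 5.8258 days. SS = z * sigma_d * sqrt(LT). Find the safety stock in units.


sqrt(LT) = sqrt(5.8258) = 2.4137
SS = 2.5507 * 8.8323 * 2.4137 = 54.3765

54.3765 units


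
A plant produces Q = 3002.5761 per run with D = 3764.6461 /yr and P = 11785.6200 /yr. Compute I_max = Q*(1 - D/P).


D/P = 0.3194
1 - D/P = 0.6806
I_max = 3002.5761 * 0.6806 = 2043.4720

2043.4720 units


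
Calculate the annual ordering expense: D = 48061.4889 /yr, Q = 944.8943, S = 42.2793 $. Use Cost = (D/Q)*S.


Number of orders = D/Q = 50.8644
Cost = 50.8644 * 42.2793 = 2150.5116

2150.5116 $/yr


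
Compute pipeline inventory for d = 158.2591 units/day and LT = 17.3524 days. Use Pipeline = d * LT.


Pipeline = 158.2591 * 17.3524 = 2746.1752

2746.1752 units


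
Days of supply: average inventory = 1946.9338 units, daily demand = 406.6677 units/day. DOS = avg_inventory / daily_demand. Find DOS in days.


DOS = 1946.9338 / 406.6677 = 4.7875

4.7875 days


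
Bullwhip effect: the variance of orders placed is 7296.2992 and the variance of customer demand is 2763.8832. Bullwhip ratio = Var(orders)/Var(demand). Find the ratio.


BW = 7296.2992 / 2763.8832 = 2.6399

2.6399


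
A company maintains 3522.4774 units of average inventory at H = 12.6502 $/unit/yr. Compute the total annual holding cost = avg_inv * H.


Cost = 3522.4774 * 12.6502 = 44560.0436

44560.0436 $/yr


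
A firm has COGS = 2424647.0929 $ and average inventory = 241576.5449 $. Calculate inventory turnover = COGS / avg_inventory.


Turnover = 2424647.0929 / 241576.5449 = 10.0368

10.0368


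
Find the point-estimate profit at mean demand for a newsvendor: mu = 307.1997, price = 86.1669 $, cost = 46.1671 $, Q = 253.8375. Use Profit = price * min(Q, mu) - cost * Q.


Sales at mu = min(253.8375, 307.1997) = 253.8375
Revenue = 86.1669 * 253.8375 = 21872.3905
Total cost = 46.1671 * 253.8375 = 11718.9412
Profit = 21872.3905 - 11718.9412 = 10153.4492

10153.4492 $


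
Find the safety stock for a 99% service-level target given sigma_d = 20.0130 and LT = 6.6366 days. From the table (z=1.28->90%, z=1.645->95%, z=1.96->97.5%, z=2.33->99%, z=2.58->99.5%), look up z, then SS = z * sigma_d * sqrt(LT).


From the table, SL = 99% corresponds to z = 2.33
sqrt(LT) = sqrt(6.6366) = 2.5762
SS = 2.33 * 20.0130 * 2.5762 = 120.1271

120.1271 units


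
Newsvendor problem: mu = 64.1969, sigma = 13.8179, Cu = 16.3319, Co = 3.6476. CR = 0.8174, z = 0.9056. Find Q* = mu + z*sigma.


CR = Cu/(Cu+Co) = 16.3319/(16.3319+3.6476) = 0.8174
z = 0.9056
Q* = 64.1969 + 0.9056 * 13.8179 = 76.7104

76.7104 units


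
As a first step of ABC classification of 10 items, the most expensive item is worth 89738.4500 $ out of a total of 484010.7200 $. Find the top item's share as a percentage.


Top item = 89738.4500
Total = 484010.7200
Percentage = 89738.4500 / 484010.7200 * 100 = 18.5406

18.5406%


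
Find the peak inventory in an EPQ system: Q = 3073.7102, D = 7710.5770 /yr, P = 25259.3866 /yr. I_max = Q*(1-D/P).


D/P = 0.3053
1 - D/P = 0.6947
I_max = 3073.7102 * 0.6947 = 2135.4420

2135.4420 units


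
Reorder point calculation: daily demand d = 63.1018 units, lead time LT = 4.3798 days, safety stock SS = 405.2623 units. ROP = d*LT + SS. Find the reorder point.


d*LT = 63.1018 * 4.3798 = 276.3733
ROP = 276.3733 + 405.2623 = 681.6356

681.6356 units


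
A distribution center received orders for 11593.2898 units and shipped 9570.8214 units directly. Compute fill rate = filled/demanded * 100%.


FR = 9570.8214 / 11593.2898 * 100 = 82.5548

82.5548%


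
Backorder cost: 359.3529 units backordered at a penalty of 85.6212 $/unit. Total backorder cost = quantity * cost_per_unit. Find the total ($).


Total = 359.3529 * 85.6212 = 30768.2265

30768.2265 $


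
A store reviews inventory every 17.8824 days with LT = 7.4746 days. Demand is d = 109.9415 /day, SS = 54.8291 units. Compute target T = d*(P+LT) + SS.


P + LT = 25.3570
d*(P+LT) = 109.9415 * 25.3570 = 2787.7866
T = 2787.7866 + 54.8291 = 2842.6157

2842.6157 units


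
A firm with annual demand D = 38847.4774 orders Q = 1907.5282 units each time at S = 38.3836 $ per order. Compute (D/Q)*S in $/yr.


Number of orders = D/Q = 20.3653
Cost = 20.3653 * 38.3836 = 781.6954

781.6954 $/yr


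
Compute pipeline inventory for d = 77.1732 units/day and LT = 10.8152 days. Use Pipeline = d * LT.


Pipeline = 77.1732 * 10.8152 = 834.6436

834.6436 units


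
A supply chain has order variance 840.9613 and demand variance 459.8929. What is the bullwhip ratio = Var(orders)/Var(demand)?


BW = 840.9613 / 459.8929 = 1.8286

1.8286


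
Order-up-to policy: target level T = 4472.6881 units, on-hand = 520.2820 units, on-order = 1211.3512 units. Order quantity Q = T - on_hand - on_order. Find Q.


Inventory position = OH + OO = 520.2820 + 1211.3512 = 1731.6332
Q = 4472.6881 - 1731.6332 = 2741.0549

2741.0549 units


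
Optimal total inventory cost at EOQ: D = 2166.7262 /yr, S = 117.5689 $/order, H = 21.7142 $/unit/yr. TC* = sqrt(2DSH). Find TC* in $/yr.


2*D*S*H = 11062933.9367
TC* = sqrt(11062933.9367) = 3326.0989

3326.0989 $/yr


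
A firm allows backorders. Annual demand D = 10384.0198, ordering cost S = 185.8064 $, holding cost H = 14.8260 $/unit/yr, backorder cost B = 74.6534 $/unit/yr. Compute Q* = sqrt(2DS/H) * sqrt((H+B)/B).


sqrt(2DS/H) = 510.1714
sqrt((H+B)/B) = 1.0948
Q* = 510.1714 * 1.0948 = 558.5381

558.5381 units


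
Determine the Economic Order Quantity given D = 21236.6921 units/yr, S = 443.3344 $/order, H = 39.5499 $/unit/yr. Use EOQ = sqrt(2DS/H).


2*D*S = 2 * 21236.6921 * 443.3344 = 18829912.3003
2*D*S/H = 476105.1811
EOQ = sqrt(476105.1811) = 690.0038

690.0038 units


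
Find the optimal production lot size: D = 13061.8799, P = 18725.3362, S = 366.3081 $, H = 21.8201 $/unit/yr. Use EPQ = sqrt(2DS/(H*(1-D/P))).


1 - D/P = 1 - 0.6976 = 0.3024
H*(1-D/P) = 6.5995
2DS = 9569344.8172
EPQ = sqrt(1450018.4811) = 1204.1671

1204.1671 units


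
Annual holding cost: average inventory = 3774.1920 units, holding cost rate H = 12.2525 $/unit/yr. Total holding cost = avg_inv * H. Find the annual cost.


Cost = 3774.1920 * 12.2525 = 46243.2875

46243.2875 $/yr


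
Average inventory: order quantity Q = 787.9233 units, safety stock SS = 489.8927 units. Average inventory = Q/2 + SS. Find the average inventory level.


Q/2 = 393.9617
Avg = 393.9617 + 489.8927 = 883.8544

883.8544 units


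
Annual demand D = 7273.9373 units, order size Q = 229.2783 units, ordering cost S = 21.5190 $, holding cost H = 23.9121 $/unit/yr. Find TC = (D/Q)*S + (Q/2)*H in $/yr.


Ordering cost = D*S/Q = 682.6981
Holding cost = Q*H/2 = 2741.2628
TC = 682.6981 + 2741.2628 = 3423.9609

3423.9609 $/yr


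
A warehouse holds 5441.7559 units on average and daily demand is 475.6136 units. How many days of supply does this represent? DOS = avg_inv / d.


DOS = 5441.7559 / 475.6136 = 11.4415

11.4415 days


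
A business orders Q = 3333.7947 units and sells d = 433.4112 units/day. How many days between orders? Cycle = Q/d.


Cycle = 3333.7947 / 433.4112 = 7.6920

7.6920 days


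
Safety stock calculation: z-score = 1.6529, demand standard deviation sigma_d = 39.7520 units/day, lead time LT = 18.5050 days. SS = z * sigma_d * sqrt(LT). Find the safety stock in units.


sqrt(LT) = sqrt(18.5050) = 4.3017
SS = 1.6529 * 39.7520 * 4.3017 = 282.6507

282.6507 units


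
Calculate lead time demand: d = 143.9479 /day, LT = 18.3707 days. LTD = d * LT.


LTD = 143.9479 * 18.3707 = 2644.4237

2644.4237 units


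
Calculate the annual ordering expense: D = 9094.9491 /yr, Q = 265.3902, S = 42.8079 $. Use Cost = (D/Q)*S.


Number of orders = D/Q = 34.2701
Cost = 34.2701 * 42.8079 = 1467.0311

1467.0311 $/yr


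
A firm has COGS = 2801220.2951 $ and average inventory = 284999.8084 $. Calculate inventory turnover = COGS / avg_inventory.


Turnover = 2801220.2951 / 284999.8084 = 9.8288

9.8288


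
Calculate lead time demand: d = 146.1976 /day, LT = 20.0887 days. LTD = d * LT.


LTD = 146.1976 * 20.0887 = 2936.9197

2936.9197 units


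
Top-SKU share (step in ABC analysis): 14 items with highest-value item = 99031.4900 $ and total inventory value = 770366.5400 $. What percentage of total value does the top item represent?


Top item = 99031.4900
Total = 770366.5400
Percentage = 99031.4900 / 770366.5400 * 100 = 12.8551

12.8551%


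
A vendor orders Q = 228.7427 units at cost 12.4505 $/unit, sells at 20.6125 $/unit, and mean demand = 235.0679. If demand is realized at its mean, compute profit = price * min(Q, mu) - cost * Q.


Sales at mu = min(228.7427, 235.0679) = 228.7427
Revenue = 20.6125 * 228.7427 = 4714.9589
Total cost = 12.4505 * 228.7427 = 2847.9610
Profit = 4714.9589 - 2847.9610 = 1866.9979

1866.9979 $


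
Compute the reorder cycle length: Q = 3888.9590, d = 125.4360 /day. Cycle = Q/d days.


Cycle = 3888.9590 / 125.4360 = 31.0035

31.0035 days


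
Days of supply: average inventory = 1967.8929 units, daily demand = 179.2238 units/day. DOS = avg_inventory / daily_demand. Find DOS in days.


DOS = 1967.8929 / 179.2238 = 10.9801

10.9801 days


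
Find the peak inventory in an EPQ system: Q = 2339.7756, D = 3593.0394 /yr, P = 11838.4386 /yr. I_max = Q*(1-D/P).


D/P = 0.3035
1 - D/P = 0.6965
I_max = 2339.7756 * 0.6965 = 1629.6392

1629.6392 units


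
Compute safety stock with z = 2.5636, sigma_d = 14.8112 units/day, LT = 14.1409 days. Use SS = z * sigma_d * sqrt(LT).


sqrt(LT) = sqrt(14.1409) = 3.7604
SS = 2.5636 * 14.8112 * 3.7604 = 142.7838

142.7838 units


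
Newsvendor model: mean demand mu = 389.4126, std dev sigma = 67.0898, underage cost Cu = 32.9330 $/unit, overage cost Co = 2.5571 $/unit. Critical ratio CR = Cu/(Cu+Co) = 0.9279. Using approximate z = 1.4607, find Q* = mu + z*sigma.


CR = Cu/(Cu+Co) = 32.9330/(32.9330+2.5571) = 0.9279
z = 1.4607
Q* = 389.4126 + 1.4607 * 67.0898 = 487.4107

487.4107 units


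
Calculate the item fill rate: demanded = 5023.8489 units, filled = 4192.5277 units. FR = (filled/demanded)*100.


FR = 4192.5277 / 5023.8489 * 100 = 83.4525

83.4525%


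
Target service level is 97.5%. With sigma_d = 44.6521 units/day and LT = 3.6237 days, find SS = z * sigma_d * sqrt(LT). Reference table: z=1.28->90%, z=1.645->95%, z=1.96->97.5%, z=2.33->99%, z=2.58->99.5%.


From the table, SL = 97.5% corresponds to z = 1.96
sqrt(LT) = sqrt(3.6237) = 1.9036
SS = 1.96 * 44.6521 * 1.9036 = 166.5996

166.5996 units


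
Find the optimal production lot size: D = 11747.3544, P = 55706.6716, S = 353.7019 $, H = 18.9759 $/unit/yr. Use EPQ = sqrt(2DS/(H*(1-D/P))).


1 - D/P = 1 - 0.2109 = 0.7891
H*(1-D/P) = 14.9743
2DS = 8310123.1425
EPQ = sqrt(554959.5751) = 744.9561

744.9561 units


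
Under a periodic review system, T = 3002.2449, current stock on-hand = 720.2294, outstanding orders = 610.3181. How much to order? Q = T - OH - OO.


Inventory position = OH + OO = 720.2294 + 610.3181 = 1330.5475
Q = 3002.2449 - 1330.5475 = 1671.6974

1671.6974 units
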